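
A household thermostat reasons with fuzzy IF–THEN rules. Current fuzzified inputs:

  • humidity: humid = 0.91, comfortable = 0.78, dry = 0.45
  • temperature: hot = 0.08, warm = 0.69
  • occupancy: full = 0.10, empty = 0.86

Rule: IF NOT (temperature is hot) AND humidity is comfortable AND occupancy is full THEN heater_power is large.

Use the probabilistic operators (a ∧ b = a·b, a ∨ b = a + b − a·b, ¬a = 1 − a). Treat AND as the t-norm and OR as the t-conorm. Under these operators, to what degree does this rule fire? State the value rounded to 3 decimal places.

0.072

firing strength: ¬hot=1−0.08=0.92, comfortable=0.78, full=0.10; AND[a·b] → w = 0.0718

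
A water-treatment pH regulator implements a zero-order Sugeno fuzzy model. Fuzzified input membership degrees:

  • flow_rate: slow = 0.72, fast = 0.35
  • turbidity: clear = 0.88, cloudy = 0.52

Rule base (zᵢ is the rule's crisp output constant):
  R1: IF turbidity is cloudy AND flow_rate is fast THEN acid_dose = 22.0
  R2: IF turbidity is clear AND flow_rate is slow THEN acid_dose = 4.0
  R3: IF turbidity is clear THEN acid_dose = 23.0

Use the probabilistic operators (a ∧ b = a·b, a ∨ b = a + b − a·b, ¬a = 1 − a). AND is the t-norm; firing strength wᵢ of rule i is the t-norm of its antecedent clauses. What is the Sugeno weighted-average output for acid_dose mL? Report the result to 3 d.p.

15.793

R1 (z=22.0): cloudy=0.52, fast=0.35; AND[a·b] → w = 0.1820
R2 (z=4.0): clear=0.88, slow=0.72; AND[a·b] → w = 0.6336
R3 (z=23.0): clear=0.88 → w = 0.8800
Weighted average = (0.1820·22.0 + 0.6336·4.0 + 0.8800·23.0) / (0.1820 + 0.6336 + 0.8800)
  = 26.7784 / 1.6956 = 15.793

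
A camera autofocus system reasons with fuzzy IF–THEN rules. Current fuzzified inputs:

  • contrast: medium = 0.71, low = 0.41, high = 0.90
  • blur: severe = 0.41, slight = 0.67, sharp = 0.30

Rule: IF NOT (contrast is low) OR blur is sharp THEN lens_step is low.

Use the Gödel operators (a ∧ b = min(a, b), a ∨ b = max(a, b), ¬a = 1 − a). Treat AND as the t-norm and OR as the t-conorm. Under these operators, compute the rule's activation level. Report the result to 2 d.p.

firing strength: ¬low=1−0.41=0.59, sharp=0.30; OR[max(a, b)] → w = 0.59

0.59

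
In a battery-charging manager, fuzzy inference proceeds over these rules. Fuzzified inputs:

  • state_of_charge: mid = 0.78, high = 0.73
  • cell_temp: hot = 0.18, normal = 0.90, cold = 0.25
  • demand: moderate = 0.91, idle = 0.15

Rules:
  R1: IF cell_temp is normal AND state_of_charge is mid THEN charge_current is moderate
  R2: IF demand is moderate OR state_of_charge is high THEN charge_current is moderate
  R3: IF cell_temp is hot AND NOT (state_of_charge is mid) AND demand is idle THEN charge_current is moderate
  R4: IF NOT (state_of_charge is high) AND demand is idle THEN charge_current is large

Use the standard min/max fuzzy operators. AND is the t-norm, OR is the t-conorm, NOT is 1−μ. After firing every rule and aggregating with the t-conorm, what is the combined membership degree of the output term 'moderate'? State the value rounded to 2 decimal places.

0.91

R1: normal=0.90, mid=0.78; AND[min(a, b)] → w = 0.78
R2: moderate=0.91, high=0.73; OR[max(a, b)] → w = 0.91
R3: hot=0.18, ¬mid=1−0.78=0.22, idle=0.15; AND[min(a, b)] → w = 0.15
R4: ¬high=1−0.73=0.27, idle=0.15; AND[min(a, b)] → w = 0.15
Rules with consequent 'moderate': {R1, R2, R3} → strengths 0.78, 0.91, 0.15
Aggregate via t-conorm [max(a, b)]: 0.91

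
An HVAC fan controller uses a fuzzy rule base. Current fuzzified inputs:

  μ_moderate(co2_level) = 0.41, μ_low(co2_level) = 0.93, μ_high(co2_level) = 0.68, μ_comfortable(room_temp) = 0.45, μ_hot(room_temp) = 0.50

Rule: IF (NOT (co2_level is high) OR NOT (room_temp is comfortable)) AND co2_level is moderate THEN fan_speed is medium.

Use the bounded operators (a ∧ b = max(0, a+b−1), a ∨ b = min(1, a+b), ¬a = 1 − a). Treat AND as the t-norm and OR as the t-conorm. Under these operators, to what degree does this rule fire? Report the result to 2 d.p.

0.28

firing strength: (¬high=1−0.68=0.32 OR ¬comfortable=1−0.45=0.55) = 0.87; AND[max(0, a+b−1)] with moderate=0.41 → w = 0.28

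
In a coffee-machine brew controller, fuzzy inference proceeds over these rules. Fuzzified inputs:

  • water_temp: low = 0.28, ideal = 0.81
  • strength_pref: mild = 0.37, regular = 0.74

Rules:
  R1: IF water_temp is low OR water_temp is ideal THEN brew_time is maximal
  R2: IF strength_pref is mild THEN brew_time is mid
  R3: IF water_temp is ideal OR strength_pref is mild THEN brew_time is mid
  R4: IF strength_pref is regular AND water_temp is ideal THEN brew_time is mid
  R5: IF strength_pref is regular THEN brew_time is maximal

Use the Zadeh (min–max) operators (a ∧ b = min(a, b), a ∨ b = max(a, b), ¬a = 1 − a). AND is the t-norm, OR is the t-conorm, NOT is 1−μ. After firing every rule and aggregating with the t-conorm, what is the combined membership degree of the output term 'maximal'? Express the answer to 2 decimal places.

0.81

R1: low=0.28, ideal=0.81; OR[max(a, b)] → w = 0.81
R2: mild=0.37 → w = 0.37
R3: ideal=0.81, mild=0.37; OR[max(a, b)] → w = 0.81
R4: regular=0.74, ideal=0.81; AND[min(a, b)] → w = 0.74
R5: regular=0.74 → w = 0.74
Rules with consequent 'maximal': {R1, R5} → strengths 0.81, 0.74
Aggregate via t-conorm [max(a, b)]: 0.81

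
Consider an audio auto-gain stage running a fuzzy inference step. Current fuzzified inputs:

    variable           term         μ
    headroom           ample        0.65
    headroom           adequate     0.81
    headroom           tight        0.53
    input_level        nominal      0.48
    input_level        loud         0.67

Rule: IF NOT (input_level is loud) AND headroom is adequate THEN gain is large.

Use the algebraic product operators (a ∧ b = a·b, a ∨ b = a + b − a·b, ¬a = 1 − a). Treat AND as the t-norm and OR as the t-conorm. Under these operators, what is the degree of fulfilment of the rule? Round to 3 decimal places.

0.267

firing strength: ¬loud=1−0.67=0.33, adequate=0.81; AND[a·b] → w = 0.2673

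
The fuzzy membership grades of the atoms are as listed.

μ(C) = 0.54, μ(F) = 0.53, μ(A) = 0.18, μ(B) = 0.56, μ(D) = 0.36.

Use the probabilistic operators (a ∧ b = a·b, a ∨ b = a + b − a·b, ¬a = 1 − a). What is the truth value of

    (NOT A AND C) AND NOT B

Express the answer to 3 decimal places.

NOT A = 1 − 0.1800 = 0.8200
NOT A AND C = a·b on (0.8200, 0.5400) = 0.4428
NOT B = 1 − 0.5600 = 0.4400
(NOT A AND C) AND NOT B = a·b on (0.4428, 0.4400) = 0.1948

0.195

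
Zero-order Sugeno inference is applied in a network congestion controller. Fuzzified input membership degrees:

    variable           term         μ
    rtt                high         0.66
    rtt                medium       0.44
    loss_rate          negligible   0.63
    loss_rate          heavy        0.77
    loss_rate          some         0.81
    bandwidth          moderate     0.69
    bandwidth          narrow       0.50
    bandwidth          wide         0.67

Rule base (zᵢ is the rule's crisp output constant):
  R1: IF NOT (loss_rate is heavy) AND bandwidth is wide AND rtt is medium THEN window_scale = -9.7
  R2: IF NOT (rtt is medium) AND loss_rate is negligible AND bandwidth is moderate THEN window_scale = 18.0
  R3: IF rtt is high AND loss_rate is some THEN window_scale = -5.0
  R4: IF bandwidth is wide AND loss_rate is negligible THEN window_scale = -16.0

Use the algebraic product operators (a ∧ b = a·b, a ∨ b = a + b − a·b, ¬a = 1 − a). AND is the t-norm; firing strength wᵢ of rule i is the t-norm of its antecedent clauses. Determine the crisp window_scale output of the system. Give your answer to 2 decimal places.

R1 (z=-9.7): ¬heavy=1−0.77=0.23, wide=0.67, medium=0.44; AND[a·b] → w = 0.0678
R2 (z=18.0): ¬medium=1−0.44=0.56, negligible=0.63, moderate=0.69; AND[a·b] → w = 0.2434
R3 (z=-5.0): high=0.66, some=0.81; AND[a·b] → w = 0.5346
R4 (z=-16.0): wide=0.67, negligible=0.63; AND[a·b] → w = 0.4221
Weighted average = (0.0678·-9.7 + 0.2434·18.0 + 0.5346·-5.0 + 0.4221·-16.0) / (0.0678 + 0.2434 + 0.5346 + 0.4221)
  = -5.7025 / 1.2679 = -4.50

-4.50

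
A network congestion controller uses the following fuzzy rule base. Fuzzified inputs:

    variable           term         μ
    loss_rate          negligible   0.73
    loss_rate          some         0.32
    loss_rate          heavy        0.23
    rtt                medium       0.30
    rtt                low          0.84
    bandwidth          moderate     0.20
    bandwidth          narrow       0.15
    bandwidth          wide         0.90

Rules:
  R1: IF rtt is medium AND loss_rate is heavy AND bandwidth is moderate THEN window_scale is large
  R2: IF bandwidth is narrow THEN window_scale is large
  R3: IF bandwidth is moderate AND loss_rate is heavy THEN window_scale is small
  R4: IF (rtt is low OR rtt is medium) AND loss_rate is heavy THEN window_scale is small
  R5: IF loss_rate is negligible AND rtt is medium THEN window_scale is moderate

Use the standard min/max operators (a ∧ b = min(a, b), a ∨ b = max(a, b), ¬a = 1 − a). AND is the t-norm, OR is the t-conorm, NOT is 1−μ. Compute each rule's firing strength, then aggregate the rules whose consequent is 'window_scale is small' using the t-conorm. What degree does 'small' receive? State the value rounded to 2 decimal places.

0.23

R1: medium=0.30, heavy=0.23, moderate=0.20; AND[min(a, b)] → w = 0.20
R2: narrow=0.15 → w = 0.15
R3: moderate=0.20, heavy=0.23; AND[min(a, b)] → w = 0.20
R4: (low=0.84 OR medium=0.30) = 0.84; AND[min(a, b)] with heavy=0.23 → w = 0.23
R5: negligible=0.73, medium=0.30; AND[min(a, b)] → w = 0.30
Rules with consequent 'small': {R3, R4} → strengths 0.20, 0.23
Aggregate via t-conorm [max(a, b)]: 0.23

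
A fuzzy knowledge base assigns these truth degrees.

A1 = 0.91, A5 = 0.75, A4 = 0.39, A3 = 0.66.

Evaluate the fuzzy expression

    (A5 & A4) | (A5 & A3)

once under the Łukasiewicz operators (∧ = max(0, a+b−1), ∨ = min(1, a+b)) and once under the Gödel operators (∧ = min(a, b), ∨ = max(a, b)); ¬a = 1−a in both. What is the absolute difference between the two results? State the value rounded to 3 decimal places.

Under Łukasiewicz:
  A5 & A4 = max(0, a+b−1) on (0.75, 0.39) = 0.14
  A5 & A3 = max(0, a+b−1) on (0.75, 0.66) = 0.41
  (A5 & A4) | (A5 & A3) = min(1, a+b) on (0.14, 0.41) = 0.55
  → value = 0.5500
Under Gödel:
  A5 & A4 = min(a, b) on (0.75, 0.39) = 0.39
  A5 & A3 = min(a, b) on (0.75, 0.66) = 0.66
  (A5 & A4) | (A5 & A3) = max(a, b) on (0.39, 0.66) = 0.66
  → value = 0.6600
|0.5500 − 0.6600| = 0.110

0.110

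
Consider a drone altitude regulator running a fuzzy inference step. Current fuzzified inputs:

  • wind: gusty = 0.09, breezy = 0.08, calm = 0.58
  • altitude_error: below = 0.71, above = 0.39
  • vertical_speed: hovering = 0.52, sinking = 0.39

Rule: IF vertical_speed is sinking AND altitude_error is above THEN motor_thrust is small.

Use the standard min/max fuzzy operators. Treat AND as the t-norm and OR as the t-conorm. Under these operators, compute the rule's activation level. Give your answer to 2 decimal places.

0.39

firing strength: sinking=0.39, above=0.39; AND[min(a, b)] → w = 0.39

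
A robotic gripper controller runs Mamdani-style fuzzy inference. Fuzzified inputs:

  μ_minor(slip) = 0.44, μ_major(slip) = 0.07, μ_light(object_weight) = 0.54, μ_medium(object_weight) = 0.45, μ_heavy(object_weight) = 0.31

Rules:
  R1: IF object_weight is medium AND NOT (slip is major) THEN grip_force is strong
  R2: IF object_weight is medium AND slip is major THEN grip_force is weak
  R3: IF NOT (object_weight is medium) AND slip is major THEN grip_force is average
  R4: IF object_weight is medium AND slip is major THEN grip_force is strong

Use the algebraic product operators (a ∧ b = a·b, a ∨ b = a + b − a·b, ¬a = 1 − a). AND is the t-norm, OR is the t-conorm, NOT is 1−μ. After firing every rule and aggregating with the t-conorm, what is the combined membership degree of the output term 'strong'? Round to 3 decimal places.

0.437

R1: medium=0.45, ¬major=1−0.07=0.93; AND[a·b] → w = 0.4185
R2: medium=0.45, major=0.07; AND[a·b] → w = 0.0315
R3: ¬medium=1−0.45=0.55, major=0.07; AND[a·b] → w = 0.0385
R4: medium=0.45, major=0.07; AND[a·b] → w = 0.0315
Rules with consequent 'strong': {R1, R4} → strengths 0.4185, 0.0315
Aggregate via t-conorm [a + b − a·b]: 0.4368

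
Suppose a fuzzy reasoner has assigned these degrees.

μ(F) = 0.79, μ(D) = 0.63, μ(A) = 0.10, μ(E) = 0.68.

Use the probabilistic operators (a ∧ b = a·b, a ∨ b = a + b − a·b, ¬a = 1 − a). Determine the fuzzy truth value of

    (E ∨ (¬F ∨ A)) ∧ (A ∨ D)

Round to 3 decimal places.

¬F = 1 − 0.7900 = 0.2100
¬F ∨ A = a + b − a·b on (0.2100, 0.1000) = 0.2890
E ∨ (¬F ∨ A) = a + b − a·b on (0.6800, 0.2890) = 0.7725
A ∨ D = a + b − a·b on (0.1000, 0.6300) = 0.6670
(E ∨ (¬F ∨ A)) ∧ (A ∨ D) = a·b on (0.7725, 0.6670) = 0.5152

0.515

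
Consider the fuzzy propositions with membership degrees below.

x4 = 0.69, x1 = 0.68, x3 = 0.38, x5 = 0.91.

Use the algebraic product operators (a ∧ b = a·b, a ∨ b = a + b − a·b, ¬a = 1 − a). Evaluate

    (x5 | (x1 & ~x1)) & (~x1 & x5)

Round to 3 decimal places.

0.271

~x1 = 1 − 0.6800 = 0.3200
x1 & ~x1 = a·b on (0.6800, 0.3200) = 0.2176
x5 | (x1 & ~x1) = a + b − a·b on (0.9100, 0.2176) = 0.9296
~x1 = 1 − 0.6800 = 0.3200
~x1 & x5 = a·b on (0.3200, 0.9100) = 0.2912
(x5 | (x1 & ~x1)) & (~x1 & x5) = a·b on (0.9296, 0.2912) = 0.2707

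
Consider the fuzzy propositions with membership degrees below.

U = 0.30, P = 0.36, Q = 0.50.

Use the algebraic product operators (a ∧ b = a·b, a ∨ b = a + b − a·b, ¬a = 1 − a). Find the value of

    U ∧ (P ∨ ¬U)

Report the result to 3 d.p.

¬U = 1 − 0.3000 = 0.7000
P ∨ ¬U = a + b − a·b on (0.3600, 0.7000) = 0.8080
U ∧ (P ∨ ¬U) = a·b on (0.3000, 0.8080) = 0.2424

0.242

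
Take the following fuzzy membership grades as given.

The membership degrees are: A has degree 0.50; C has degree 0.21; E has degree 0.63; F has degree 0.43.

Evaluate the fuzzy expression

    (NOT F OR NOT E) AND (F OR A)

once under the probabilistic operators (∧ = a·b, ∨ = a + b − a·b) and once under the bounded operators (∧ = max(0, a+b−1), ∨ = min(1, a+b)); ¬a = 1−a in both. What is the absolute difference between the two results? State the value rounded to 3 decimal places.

0.349

Under probabilistic:
  NOT F = 1 − 0.4300 = 0.5700
  NOT E = 1 − 0.6300 = 0.3700
  NOT F OR NOT E = a + b − a·b on (0.5700, 0.3700) = 0.7291
  F OR A = a + b − a·b on (0.4300, 0.5000) = 0.7150
  (NOT F OR NOT E) AND (F OR A) = a·b on (0.7291, 0.7150) = 0.5213
  → value = 0.5213
Under bounded:
  NOT F = 1 − 0.43 = 0.57
  NOT E = 1 − 0.63 = 0.37
  NOT F OR NOT E = min(1, a+b) on (0.57, 0.37) = 0.94
  F OR A = min(1, a+b) on (0.43, 0.50) = 0.93
  (NOT F OR NOT E) AND (F OR A) = max(0, a+b−1) on (0.94, 0.93) = 0.87
  → value = 0.8700
|0.5213 − 0.8700| = 0.349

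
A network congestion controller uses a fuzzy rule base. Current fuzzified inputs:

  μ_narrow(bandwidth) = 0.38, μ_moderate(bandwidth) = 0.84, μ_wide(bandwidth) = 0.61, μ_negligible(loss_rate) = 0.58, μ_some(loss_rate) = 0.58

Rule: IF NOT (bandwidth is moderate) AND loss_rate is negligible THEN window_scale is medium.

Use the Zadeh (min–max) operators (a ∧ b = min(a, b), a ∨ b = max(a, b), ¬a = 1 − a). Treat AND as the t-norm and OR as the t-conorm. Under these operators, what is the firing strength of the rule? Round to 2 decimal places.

firing strength: ¬moderate=1−0.84=0.16, negligible=0.58; AND[min(a, b)] → w = 0.16

0.16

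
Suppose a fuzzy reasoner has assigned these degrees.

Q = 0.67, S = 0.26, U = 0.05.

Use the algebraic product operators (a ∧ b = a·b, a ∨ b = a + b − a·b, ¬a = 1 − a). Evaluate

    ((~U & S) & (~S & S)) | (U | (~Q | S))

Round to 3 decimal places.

~U = 1 − 0.0500 = 0.9500
~U & S = a·b on (0.9500, 0.2600) = 0.2470
~S = 1 − 0.2600 = 0.7400
~S & S = a·b on (0.7400, 0.2600) = 0.1924
(~U & S) & (~S & S) = a·b on (0.2470, 0.1924) = 0.0475
~Q = 1 − 0.6700 = 0.3300
~Q | S = a + b − a·b on (0.3300, 0.2600) = 0.5042
U | (~Q | S) = a + b − a·b on (0.0500, 0.5042) = 0.5290
((~U & S) & (~S & S)) | (U | (~Q | S)) = a + b − a·b on (0.0475, 0.5290) = 0.5514

0.551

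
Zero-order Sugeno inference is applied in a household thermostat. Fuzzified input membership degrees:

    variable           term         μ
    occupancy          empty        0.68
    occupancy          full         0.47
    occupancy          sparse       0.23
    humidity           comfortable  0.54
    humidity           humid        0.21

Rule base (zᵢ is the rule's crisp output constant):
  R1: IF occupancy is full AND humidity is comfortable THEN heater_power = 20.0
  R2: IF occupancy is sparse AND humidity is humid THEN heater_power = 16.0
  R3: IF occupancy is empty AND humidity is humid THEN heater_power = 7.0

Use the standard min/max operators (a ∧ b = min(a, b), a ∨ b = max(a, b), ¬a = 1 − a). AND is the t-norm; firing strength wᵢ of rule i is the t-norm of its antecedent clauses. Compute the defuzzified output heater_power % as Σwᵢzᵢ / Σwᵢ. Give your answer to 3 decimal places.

15.989

R1 (z=20.0): full=0.47, comfortable=0.54; AND[min(a, b)] → w = 0.47
R2 (z=16.0): sparse=0.23, humid=0.21; AND[min(a, b)] → w = 0.21
R3 (z=7.0): empty=0.68, humid=0.21; AND[min(a, b)] → w = 0.21
Weighted average = (0.47·20.0 + 0.21·16.0 + 0.21·7.0) / (0.47 + 0.21 + 0.21)
  = 14.2300 / 0.8900 = 15.989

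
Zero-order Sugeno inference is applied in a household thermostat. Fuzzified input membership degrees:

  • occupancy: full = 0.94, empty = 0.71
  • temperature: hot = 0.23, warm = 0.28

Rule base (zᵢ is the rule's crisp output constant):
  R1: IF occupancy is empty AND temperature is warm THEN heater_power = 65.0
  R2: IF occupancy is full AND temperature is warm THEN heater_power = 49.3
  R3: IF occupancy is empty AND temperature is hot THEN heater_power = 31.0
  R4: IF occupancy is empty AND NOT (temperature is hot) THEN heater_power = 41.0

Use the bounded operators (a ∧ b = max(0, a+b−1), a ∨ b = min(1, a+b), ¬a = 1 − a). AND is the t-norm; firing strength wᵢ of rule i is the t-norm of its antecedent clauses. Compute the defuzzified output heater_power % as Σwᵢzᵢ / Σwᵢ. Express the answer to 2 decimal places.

43.61

R1 (z=65.0): empty=0.71, warm=0.28; AND[max(0, a+b−1)] → w = 0.00
R2 (z=49.3): full=0.94, warm=0.28; AND[max(0, a+b−1)] → w = 0.22
R3 (z=31.0): empty=0.71, hot=0.23; AND[max(0, a+b−1)] → w = 0.00
R4 (z=41.0): empty=0.71, ¬hot=1−0.23=0.77; AND[max(0, a+b−1)] → w = 0.48
Weighted average = (0.00·65.0 + 0.22·49.3 + 0.00·31.0 + 0.48·41.0) / (0.00 + 0.22 + 0.00 + 0.48)
  = 30.5260 / 0.7000 = 43.61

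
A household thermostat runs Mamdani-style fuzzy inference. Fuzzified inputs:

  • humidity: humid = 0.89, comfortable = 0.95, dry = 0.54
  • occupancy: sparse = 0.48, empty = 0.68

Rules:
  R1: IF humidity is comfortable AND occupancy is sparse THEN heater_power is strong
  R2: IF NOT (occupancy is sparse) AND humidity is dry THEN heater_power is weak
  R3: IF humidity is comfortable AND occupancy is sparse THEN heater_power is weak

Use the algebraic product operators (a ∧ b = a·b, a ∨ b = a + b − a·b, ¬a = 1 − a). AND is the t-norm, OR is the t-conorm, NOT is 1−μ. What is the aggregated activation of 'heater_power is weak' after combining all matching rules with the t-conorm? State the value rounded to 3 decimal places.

0.609

R1: comfortable=0.95, sparse=0.48; AND[a·b] → w = 0.4560
R2: ¬sparse=1−0.48=0.52, dry=0.54; AND[a·b] → w = 0.2808
R3: comfortable=0.95, sparse=0.48; AND[a·b] → w = 0.4560
Rules with consequent 'weak': {R2, R3} → strengths 0.2808, 0.4560
Aggregate via t-conorm [a + b − a·b]: 0.6088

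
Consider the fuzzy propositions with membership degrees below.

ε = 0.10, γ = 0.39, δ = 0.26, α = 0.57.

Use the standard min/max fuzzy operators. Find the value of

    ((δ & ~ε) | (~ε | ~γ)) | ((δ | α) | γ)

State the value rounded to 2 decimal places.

0.90

~ε = 1 − 0.10 = 0.90
δ & ~ε = min(a, b) on (0.26, 0.90) = 0.26
~ε = 1 − 0.10 = 0.90
~γ = 1 − 0.39 = 0.61
~ε | ~γ = max(a, b) on (0.90, 0.61) = 0.90
(δ & ~ε) | (~ε | ~γ) = max(a, b) on (0.26, 0.90) = 0.90
δ | α = max(a, b) on (0.26, 0.57) = 0.57
(δ | α) | γ = max(a, b) on (0.57, 0.39) = 0.57
((δ & ~ε) | (~ε | ~γ)) | ((δ | α) | γ) = max(a, b) on (0.90, 0.57) = 0.90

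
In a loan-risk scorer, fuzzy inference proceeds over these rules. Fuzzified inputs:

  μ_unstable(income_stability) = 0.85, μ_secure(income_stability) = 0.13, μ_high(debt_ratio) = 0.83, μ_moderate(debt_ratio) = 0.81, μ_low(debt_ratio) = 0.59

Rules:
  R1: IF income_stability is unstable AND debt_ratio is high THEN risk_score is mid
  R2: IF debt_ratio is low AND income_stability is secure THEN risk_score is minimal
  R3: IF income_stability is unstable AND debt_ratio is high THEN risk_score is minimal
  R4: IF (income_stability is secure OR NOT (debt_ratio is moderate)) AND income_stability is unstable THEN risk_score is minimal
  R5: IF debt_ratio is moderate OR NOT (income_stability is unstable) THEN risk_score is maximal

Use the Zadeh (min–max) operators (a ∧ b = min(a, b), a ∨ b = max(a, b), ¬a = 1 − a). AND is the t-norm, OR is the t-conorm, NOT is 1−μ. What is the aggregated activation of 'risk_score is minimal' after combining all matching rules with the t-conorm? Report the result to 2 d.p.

R1: unstable=0.85, high=0.83; AND[min(a, b)] → w = 0.83
R2: low=0.59, secure=0.13; AND[min(a, b)] → w = 0.13
R3: unstable=0.85, high=0.83; AND[min(a, b)] → w = 0.83
R4: (secure=0.13 OR ¬moderate=1−0.81=0.19) = 0.19; AND[min(a, b)] with unstable=0.85 → w = 0.19
R5: moderate=0.81, ¬unstable=1−0.85=0.15; OR[max(a, b)] → w = 0.81
Rules with consequent 'minimal': {R2, R3, R4} → strengths 0.13, 0.83, 0.19
Aggregate via t-conorm [max(a, b)]: 0.83

0.83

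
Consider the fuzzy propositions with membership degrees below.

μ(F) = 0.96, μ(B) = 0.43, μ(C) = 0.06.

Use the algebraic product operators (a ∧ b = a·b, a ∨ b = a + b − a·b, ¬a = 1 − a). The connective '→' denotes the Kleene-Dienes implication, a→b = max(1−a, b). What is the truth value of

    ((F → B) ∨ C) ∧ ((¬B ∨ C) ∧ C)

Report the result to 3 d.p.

0.017

F → B  [Kleene-Dienes: max(1−a, b)] with a=0.9600, b=0.4300 → 0.4300
(F → B) ∨ C = a + b − a·b on (0.4300, 0.0600) = 0.4642
¬B = 1 − 0.4300 = 0.5700
¬B ∨ C = a + b − a·b on (0.5700, 0.0600) = 0.5958
(¬B ∨ C) ∧ C = a·b on (0.5958, 0.0600) = 0.0357
((F → B) ∨ C) ∧ ((¬B ∨ C) ∧ C) = a·b on (0.4642, 0.0357) = 0.0166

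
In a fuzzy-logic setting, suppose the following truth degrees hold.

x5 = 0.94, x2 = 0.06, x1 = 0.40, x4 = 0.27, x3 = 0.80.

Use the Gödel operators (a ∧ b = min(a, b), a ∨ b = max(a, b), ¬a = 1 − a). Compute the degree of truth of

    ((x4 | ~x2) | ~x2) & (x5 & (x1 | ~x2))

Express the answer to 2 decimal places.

~x2 = 1 − 0.06 = 0.94
x4 | ~x2 = max(a, b) on (0.27, 0.94) = 0.94
~x2 = 1 − 0.06 = 0.94
(x4 | ~x2) | ~x2 = max(a, b) on (0.94, 0.94) = 0.94
~x2 = 1 − 0.06 = 0.94
x1 | ~x2 = max(a, b) on (0.40, 0.94) = 0.94
x5 & (x1 | ~x2) = min(a, b) on (0.94, 0.94) = 0.94
((x4 | ~x2) | ~x2) & (x5 & (x1 | ~x2)) = min(a, b) on (0.94, 0.94) = 0.94

0.94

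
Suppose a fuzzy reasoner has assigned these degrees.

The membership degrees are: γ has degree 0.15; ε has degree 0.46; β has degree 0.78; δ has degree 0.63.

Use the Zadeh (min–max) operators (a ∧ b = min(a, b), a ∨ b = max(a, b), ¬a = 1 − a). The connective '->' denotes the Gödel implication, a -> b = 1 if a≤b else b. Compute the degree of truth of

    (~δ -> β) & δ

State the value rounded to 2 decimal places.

~δ = 1 − 0.63 = 0.37
~δ -> β  [Gödel: 1 if a≤b else b] with a=0.37, b=0.78 → 1.00
(~δ -> β) & δ = min(a, b) on (1.00, 0.63) = 0.63

0.63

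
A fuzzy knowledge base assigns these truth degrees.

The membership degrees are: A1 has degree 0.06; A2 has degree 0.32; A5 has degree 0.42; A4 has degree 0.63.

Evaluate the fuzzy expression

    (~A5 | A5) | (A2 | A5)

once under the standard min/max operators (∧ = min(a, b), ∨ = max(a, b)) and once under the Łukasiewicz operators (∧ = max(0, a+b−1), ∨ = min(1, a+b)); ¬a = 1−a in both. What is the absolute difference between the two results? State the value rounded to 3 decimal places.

0.420

Under standard min/max:
  ~A5 = 1 − 0.42 = 0.58
  ~A5 | A5 = max(a, b) on (0.58, 0.42) = 0.58
  A2 | A5 = max(a, b) on (0.32, 0.42) = 0.42
  (~A5 | A5) | (A2 | A5) = max(a, b) on (0.58, 0.42) = 0.58
  → value = 0.5800
Under Łukasiewicz:
  ~A5 = 1 − 0.42 = 0.58
  ~A5 | A5 = min(1, a+b) on (0.58, 0.42) = 1.00
  A2 | A5 = min(1, a+b) on (0.32, 0.42) = 0.74
  (~A5 | A5) | (A2 | A5) = min(1, a+b) on (1.00, 0.74) = 1.00
  → value = 1.0000
|0.5800 − 1.0000| = 0.420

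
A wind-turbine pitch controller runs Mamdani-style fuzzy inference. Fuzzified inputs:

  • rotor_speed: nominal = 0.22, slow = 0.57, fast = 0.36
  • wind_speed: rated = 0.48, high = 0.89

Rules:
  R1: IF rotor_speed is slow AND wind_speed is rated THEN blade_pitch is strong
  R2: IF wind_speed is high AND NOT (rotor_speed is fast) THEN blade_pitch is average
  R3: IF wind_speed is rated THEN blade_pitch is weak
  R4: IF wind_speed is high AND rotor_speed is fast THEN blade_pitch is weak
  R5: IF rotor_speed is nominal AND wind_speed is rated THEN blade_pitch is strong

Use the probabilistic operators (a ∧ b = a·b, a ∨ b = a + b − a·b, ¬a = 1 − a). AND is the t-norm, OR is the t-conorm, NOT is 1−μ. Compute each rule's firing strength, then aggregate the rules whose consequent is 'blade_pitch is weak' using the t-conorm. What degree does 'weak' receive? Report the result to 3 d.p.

0.647

R1: slow=0.57, rated=0.48; AND[a·b] → w = 0.2736
R2: high=0.89, ¬fast=1−0.36=0.64; AND[a·b] → w = 0.5696
R3: rated=0.48 → w = 0.4800
R4: high=0.89, fast=0.36; AND[a·b] → w = 0.3204
R5: nominal=0.22, rated=0.48; AND[a·b] → w = 0.1056
Rules with consequent 'weak': {R3, R4} → strengths 0.4800, 0.3204
Aggregate via t-conorm [a + b − a·b]: 0.6466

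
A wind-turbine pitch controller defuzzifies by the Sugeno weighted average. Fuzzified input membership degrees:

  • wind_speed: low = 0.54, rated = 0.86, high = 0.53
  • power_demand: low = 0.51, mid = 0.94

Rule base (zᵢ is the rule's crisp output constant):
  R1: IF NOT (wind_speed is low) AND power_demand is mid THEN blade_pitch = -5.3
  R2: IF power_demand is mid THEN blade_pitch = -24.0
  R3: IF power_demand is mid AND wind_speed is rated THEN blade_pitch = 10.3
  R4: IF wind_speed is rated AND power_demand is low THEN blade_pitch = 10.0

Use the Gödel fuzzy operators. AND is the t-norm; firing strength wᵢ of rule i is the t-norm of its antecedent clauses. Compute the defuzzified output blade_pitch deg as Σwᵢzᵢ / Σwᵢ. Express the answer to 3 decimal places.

R1 (z=-5.3): ¬low=1−0.54=0.46, mid=0.94; AND[min(a, b)] → w = 0.46
R2 (z=-24.0): mid=0.94 → w = 0.94
R3 (z=10.3): mid=0.94, rated=0.86; AND[min(a, b)] → w = 0.86
R4 (z=10.0): rated=0.86, low=0.51; AND[min(a, b)] → w = 0.51
Weighted average = (0.46·-5.3 + 0.94·-24.0 + 0.86·10.3 + 0.51·10.0) / (0.46 + 0.94 + 0.86 + 0.51)
  = -11.0400 / 2.7700 = -3.986

-3.986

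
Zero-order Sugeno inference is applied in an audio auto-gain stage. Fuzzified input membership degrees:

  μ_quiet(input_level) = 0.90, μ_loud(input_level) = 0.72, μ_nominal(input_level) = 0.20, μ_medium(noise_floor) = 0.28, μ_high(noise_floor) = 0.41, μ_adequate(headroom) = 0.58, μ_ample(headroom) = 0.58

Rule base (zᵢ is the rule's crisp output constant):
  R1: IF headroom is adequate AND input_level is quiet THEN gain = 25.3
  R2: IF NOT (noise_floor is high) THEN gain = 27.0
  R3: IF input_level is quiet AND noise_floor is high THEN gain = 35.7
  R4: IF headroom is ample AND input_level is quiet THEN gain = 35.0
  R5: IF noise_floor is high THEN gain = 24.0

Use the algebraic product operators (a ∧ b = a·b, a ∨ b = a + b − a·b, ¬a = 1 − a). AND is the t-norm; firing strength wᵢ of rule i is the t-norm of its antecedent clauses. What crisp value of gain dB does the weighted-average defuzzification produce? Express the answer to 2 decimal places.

29.18

R1 (z=25.3): adequate=0.58, quiet=0.90; AND[a·b] → w = 0.5220
R2 (z=27.0): ¬high=1−0.41=0.59 → w = 0.5900
R3 (z=35.7): quiet=0.90, high=0.41; AND[a·b] → w = 0.3690
R4 (z=35.0): ample=0.58, quiet=0.90; AND[a·b] → w = 0.5220
R5 (z=24.0): high=0.41 → w = 0.4100
Weighted average = (0.5220·25.3 + 0.5900·27.0 + 0.3690·35.7 + 0.5220·35.0 + 0.4100·24.0) / (0.5220 + 0.5900 + 0.3690 + 0.5220 + 0.4100)
  = 70.4199 / 2.4130 = 29.18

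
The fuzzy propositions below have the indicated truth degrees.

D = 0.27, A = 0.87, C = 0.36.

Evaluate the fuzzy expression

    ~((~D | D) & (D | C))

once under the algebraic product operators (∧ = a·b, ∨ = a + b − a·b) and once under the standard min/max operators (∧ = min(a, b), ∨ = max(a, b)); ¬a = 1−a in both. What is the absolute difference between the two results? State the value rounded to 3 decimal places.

Under algebraic product:
  ~D = 1 − 0.2700 = 0.7300
  ~D | D = a + b − a·b on (0.7300, 0.2700) = 0.8029
  D | C = a + b − a·b on (0.2700, 0.3600) = 0.5328
  (~D | D) & (D | C) = a·b on (0.8029, 0.5328) = 0.4278
  ~((~D | D) & (D | C)) = 1 − 0.4278 = 0.5722
  → value = 0.5722
Under standard min/max:
  ~D = 1 − 0.27 = 0.73
  ~D | D = max(a, b) on (0.73, 0.27) = 0.73
  D | C = max(a, b) on (0.27, 0.36) = 0.36
  (~D | D) & (D | C) = min(a, b) on (0.73, 0.36) = 0.36
  ~((~D | D) & (D | C)) = 1 − 0.36 = 0.64
  → value = 0.6400
|0.5722 − 0.6400| = 0.068

0.068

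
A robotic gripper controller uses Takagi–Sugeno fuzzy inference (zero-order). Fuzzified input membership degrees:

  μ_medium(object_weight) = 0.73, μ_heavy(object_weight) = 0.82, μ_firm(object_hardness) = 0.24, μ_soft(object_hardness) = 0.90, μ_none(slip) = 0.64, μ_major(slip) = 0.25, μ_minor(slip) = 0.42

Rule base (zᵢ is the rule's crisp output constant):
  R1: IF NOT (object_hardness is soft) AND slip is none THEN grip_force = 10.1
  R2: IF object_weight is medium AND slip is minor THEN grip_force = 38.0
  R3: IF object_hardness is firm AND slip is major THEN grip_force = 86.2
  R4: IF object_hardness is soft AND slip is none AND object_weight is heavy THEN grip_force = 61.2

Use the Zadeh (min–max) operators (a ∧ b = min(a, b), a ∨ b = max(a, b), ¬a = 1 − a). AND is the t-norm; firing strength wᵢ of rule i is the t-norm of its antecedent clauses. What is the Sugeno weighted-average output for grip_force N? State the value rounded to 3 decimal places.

54.876

R1 (z=10.1): ¬soft=1−0.90=0.10, none=0.64; AND[min(a, b)] → w = 0.10
R2 (z=38.0): medium=0.73, minor=0.42; AND[min(a, b)] → w = 0.42
R3 (z=86.2): firm=0.24, major=0.25; AND[min(a, b)] → w = 0.24
R4 (z=61.2): soft=0.90, none=0.64, heavy=0.82; AND[min(a, b)] → w = 0.64
Weighted average = (0.10·10.1 + 0.42·38.0 + 0.24·86.2 + 0.64·61.2) / (0.10 + 0.42 + 0.24 + 0.64)
  = 76.8260 / 1.4000 = 54.876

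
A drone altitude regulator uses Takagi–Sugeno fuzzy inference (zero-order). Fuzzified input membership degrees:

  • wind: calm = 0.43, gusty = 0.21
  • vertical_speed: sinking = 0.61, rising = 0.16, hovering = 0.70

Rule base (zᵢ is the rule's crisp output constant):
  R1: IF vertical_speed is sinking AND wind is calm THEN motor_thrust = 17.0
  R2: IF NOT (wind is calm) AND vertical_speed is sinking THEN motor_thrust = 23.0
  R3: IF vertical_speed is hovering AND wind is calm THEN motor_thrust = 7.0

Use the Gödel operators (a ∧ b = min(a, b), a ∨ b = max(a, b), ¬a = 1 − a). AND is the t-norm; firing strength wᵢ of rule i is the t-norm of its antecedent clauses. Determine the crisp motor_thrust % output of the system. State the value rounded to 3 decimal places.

R1 (z=17.0): sinking=0.61, calm=0.43; AND[min(a, b)] → w = 0.43
R2 (z=23.0): ¬calm=1−0.43=0.57, sinking=0.61; AND[min(a, b)] → w = 0.57
R3 (z=7.0): hovering=0.70, calm=0.43; AND[min(a, b)] → w = 0.43
Weighted average = (0.43·17.0 + 0.57·23.0 + 0.43·7.0) / (0.43 + 0.57 + 0.43)
  = 23.4300 / 1.4300 = 16.385

16.385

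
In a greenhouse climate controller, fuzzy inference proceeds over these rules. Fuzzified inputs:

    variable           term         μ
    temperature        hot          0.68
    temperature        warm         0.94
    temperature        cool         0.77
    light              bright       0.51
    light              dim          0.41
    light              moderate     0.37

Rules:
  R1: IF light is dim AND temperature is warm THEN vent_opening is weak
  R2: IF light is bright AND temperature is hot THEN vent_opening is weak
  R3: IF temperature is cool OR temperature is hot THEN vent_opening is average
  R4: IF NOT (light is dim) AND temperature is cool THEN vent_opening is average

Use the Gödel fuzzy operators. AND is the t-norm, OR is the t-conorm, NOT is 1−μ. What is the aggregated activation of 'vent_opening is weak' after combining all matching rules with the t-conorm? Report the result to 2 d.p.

R1: dim=0.41, warm=0.94; AND[min(a, b)] → w = 0.41
R2: bright=0.51, hot=0.68; AND[min(a, b)] → w = 0.51
R3: cool=0.77, hot=0.68; OR[max(a, b)] → w = 0.77
R4: ¬dim=1−0.41=0.59, cool=0.77; AND[min(a, b)] → w = 0.59
Rules with consequent 'weak': {R1, R2} → strengths 0.41, 0.51
Aggregate via t-conorm [max(a, b)]: 0.51

0.51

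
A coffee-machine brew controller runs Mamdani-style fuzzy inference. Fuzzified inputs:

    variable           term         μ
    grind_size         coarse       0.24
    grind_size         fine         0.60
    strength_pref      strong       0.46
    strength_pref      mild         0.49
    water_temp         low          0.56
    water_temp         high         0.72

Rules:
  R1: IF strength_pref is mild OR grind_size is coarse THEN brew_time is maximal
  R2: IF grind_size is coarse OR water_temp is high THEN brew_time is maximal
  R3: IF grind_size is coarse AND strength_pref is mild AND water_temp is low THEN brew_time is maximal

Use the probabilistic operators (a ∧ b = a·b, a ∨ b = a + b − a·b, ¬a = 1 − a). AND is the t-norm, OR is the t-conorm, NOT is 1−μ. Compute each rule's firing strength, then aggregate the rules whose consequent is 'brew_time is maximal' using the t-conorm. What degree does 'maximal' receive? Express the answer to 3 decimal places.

R1: mild=0.49, coarse=0.24; OR[a + b − a·b] → w = 0.6124
R2: coarse=0.24, high=0.72; OR[a + b − a·b] → w = 0.7872
R3: coarse=0.24, mild=0.49, low=0.56; AND[a·b] → w = 0.0659
Rules with consequent 'maximal': {R1, R2, R3} → strengths 0.6124, 0.7872, 0.0659
Aggregate via t-conorm [a + b − a·b]: 0.9230

0.923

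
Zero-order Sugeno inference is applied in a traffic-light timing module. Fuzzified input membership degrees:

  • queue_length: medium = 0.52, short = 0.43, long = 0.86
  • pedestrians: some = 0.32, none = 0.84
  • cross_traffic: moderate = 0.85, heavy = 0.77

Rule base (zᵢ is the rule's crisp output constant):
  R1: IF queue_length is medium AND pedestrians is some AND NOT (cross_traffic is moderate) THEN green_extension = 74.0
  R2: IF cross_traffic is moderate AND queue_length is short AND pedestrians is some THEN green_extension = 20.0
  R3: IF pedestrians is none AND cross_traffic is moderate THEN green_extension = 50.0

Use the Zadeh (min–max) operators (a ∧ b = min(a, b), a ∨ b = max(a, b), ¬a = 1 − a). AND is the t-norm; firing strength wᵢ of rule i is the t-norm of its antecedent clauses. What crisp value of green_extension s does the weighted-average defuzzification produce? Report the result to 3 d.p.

45.420

R1 (z=74.0): medium=0.52, some=0.32, ¬moderate=1−0.85=0.15; AND[min(a, b)] → w = 0.15
R2 (z=20.0): moderate=0.85, short=0.43, some=0.32; AND[min(a, b)] → w = 0.32
R3 (z=50.0): none=0.84, moderate=0.85; AND[min(a, b)] → w = 0.84
Weighted average = (0.15·74.0 + 0.32·20.0 + 0.84·50.0) / (0.15 + 0.32 + 0.84)
  = 59.5000 / 1.3100 = 45.420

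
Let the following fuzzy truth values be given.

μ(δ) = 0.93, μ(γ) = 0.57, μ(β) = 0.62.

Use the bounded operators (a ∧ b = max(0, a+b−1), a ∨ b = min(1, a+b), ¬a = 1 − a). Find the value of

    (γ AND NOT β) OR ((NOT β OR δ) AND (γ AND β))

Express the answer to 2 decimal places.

NOT β = 1 − 0.62 = 0.38
γ AND NOT β = max(0, a+b−1) on (0.57, 0.38) = 0.00
NOT β = 1 − 0.62 = 0.38
NOT β OR δ = min(1, a+b) on (0.38, 0.93) = 1.00
γ AND β = max(0, a+b−1) on (0.57, 0.62) = 0.19
(NOT β OR δ) AND (γ AND β) = max(0, a+b−1) on (1.00, 0.19) = 0.19
(γ AND NOT β) OR ((NOT β OR δ) AND (γ AND β)) = min(1, a+b) on (0.00, 0.19) = 0.19

0.19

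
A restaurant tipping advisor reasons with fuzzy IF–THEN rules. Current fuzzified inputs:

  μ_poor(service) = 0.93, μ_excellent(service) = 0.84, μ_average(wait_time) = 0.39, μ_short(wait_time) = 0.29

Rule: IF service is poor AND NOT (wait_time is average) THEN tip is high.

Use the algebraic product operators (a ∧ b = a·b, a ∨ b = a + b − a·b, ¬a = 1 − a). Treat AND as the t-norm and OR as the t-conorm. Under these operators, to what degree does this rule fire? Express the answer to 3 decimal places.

0.567

firing strength: poor=0.93, ¬average=1−0.39=0.61; AND[a·b] → w = 0.5673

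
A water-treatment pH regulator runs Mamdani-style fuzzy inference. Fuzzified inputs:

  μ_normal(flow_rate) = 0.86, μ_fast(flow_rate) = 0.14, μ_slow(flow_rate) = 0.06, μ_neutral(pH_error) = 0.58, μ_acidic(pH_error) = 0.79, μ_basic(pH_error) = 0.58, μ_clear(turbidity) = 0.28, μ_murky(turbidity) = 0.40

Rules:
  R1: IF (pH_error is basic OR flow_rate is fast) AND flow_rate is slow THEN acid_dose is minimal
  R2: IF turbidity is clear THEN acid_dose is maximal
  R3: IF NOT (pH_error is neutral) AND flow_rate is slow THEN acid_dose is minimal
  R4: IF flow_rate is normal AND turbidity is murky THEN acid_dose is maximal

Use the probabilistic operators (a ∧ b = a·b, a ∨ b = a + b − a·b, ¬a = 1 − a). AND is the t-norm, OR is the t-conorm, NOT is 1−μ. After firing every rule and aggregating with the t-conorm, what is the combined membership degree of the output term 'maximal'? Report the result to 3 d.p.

R1: (basic=0.58 OR fast=0.14) = 0.6388; AND[a·b] with slow=0.06 → w = 0.0383
R2: clear=0.28 → w = 0.2800
R3: ¬neutral=1−0.58=0.42, slow=0.06; AND[a·b] → w = 0.0252
R4: normal=0.86, murky=0.40; AND[a·b] → w = 0.3440
Rules with consequent 'maximal': {R2, R4} → strengths 0.2800, 0.3440
Aggregate via t-conorm [a + b − a·b]: 0.5277

0.528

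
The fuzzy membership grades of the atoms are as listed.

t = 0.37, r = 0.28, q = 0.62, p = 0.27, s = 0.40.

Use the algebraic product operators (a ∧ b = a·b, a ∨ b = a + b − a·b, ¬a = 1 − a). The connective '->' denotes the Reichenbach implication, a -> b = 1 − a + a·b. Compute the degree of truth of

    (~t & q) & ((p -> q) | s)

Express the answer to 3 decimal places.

~t = 1 − 0.3700 = 0.6300
~t & q = a·b on (0.6300, 0.6200) = 0.3906
p -> q  [Reichenbach: 1 − a + a·b] with a=0.2700, b=0.6200 → 0.8974
(p -> q) | s = a + b − a·b on (0.8974, 0.4000) = 0.9384
(~t & q) & ((p -> q) | s) = a·b on (0.3906, 0.9384) = 0.3666

0.367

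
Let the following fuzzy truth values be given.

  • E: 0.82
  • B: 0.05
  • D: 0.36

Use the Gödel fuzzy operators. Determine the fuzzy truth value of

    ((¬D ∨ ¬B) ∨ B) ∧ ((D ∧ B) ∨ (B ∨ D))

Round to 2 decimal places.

¬D = 1 − 0.36 = 0.64
¬B = 1 − 0.05 = 0.95
¬D ∨ ¬B = max(a, b) on (0.64, 0.95) = 0.95
(¬D ∨ ¬B) ∨ B = max(a, b) on (0.95, 0.05) = 0.95
D ∧ B = min(a, b) on (0.36, 0.05) = 0.05
B ∨ D = max(a, b) on (0.05, 0.36) = 0.36
(D ∧ B) ∨ (B ∨ D) = max(a, b) on (0.05, 0.36) = 0.36
((¬D ∨ ¬B) ∨ B) ∧ ((D ∧ B) ∨ (B ∨ D)) = min(a, b) on (0.95, 0.36) = 0.36

0.36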